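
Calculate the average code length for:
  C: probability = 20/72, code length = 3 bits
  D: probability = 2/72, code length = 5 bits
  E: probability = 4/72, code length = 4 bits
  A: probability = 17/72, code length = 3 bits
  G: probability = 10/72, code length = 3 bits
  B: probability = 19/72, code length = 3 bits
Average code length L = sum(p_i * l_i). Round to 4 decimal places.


Weighted contributions p_i * l_i:
  C: (20/72) * 3 = 60/72
  D: (2/72) * 5 = 10/72
  E: (4/72) * 4 = 16/72
  A: (17/72) * 3 = 51/72
  G: (10/72) * 3 = 30/72
  B: (19/72) * 3 = 57/72
Sum = (60 + 10 + 16 + 51 + 30 + 57)/72 = 224/72

L = 224/72 = 3.1111 bits/symbol


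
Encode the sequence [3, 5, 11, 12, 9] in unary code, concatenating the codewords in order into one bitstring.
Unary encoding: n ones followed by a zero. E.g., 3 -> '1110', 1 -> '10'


Encode each number as n ones followed by a terminating 0:
  3 -> 1110 (4 bits)
  5 -> 111110 (6 bits)
  11 -> 111111111110 (12 bits)
  12 -> 1111111111110 (13 bits)
  9 -> 1111111110 (10 bits)
Total length = 4 + 6 + 12 + 13 + 10 = 45 bits.

Unary([3, 5, 11, 12, 9]) = 111011111011111111111011111111111101111111110 (45 bits)


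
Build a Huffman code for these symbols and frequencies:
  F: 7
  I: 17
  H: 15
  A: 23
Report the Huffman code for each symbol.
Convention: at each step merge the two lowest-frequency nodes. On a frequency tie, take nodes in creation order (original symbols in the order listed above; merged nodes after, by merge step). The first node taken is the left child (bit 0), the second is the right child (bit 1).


Huffman tree construction:
Step 1: Merge F(7) + H(15) = 22
Step 2: Merge I(17) + (F+H)(22) = 39
Step 3: Merge A(23) + (I+(F+H))(39) = 62
Read each symbol's code off the tree from the root (left child = 0, right child = 1).

Codes:
  F: 110 (length 3)
  I: 10 (length 2)
  H: 111 (length 3)
  A: 0 (length 1)
Average code length: 123/62 = 1.9839 bits/symbol


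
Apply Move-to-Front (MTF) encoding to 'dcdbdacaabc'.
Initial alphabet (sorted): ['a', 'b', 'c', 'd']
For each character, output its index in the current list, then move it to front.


MTF encoding:
'd': index 3 in ['a', 'b', 'c', 'd'] -> ['d', 'a', 'b', 'c']
'c': index 3 in ['d', 'a', 'b', 'c'] -> ['c', 'd', 'a', 'b']
'd': index 1 in ['c', 'd', 'a', 'b'] -> ['d', 'c', 'a', 'b']
'b': index 3 in ['d', 'c', 'a', 'b'] -> ['b', 'd', 'c', 'a']
'd': index 1 in ['b', 'd', 'c', 'a'] -> ['d', 'b', 'c', 'a']
'a': index 3 in ['d', 'b', 'c', 'a'] -> ['a', 'd', 'b', 'c']
'c': index 3 in ['a', 'd', 'b', 'c'] -> ['c', 'a', 'd', 'b']
'a': index 1 in ['c', 'a', 'd', 'b'] -> ['a', 'c', 'd', 'b']
'a': index 0 in ['a', 'c', 'd', 'b'] -> ['a', 'c', 'd', 'b']
'b': index 3 in ['a', 'c', 'd', 'b'] -> ['b', 'a', 'c', 'd']
'c': index 2 in ['b', 'a', 'c', 'd'] -> ['c', 'b', 'a', 'd']


Output: [3, 3, 1, 3, 1, 3, 3, 1, 0, 3, 2]


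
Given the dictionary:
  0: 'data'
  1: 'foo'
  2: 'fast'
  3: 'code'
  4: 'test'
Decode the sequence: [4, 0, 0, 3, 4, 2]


Look up each index in the dictionary:
  4 -> 'test'
  0 -> 'data'
  0 -> 'data'
  3 -> 'code'
  4 -> 'test'
  2 -> 'fast'

Decoded: "test data data code test fast"


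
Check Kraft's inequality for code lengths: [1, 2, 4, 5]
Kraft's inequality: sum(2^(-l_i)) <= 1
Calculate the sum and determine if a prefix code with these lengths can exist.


Sum = 2^(-1) + 2^(-2) + 2^(-4) + 2^(-5)
    = 0.5 + 0.25 + 0.0625 + 0.03125
    = 27/32 = 0.84375
Since 0.84375 <= 1, Kraft's inequality IS satisfied.
A prefix code with these lengths CAN exist.

Kraft sum = 0.84375. Satisfied.


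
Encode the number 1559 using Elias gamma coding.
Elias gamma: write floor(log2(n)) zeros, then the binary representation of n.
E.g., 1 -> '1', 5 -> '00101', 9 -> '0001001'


num_bits = floor(log2(1559)) + 1 = 11
leading_zeros = num_bits - 1 = 10
binary(1559) = 11000010111

Elias gamma(1559) = '0000000000' + '11000010111' = 000000000011000010111 (21 bits)


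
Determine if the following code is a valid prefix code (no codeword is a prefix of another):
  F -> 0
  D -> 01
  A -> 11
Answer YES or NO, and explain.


Checking each pair (does one codeword prefix another?):
  F='0' vs D='01': prefix -- VIOLATION

NO -- this is NOT a valid prefix code. F (0) is a prefix of D (01).


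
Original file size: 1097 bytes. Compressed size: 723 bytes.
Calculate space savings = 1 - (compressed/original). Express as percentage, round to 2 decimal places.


ratio = compressed/original = 723/1097 = 0.65907
savings = 1 - ratio = 1 - 0.65907 = 0.34093
as a percentage: 0.34093 * 100 = 34.09%

Space savings = 1 - 723/1097 = 34.09%


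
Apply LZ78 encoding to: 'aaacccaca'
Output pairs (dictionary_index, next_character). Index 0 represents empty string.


LZ78 encoding steps:
Dictionary: {0: ''}
Step 1: w='' (idx 0), next='a' -> output (0, 'a'), add 'a' as idx 1
Step 2: w='a' (idx 1), next='a' -> output (1, 'a'), add 'aa' as idx 2
Step 3: w='' (idx 0), next='c' -> output (0, 'c'), add 'c' as idx 3
Step 4: w='c' (idx 3), next='c' -> output (3, 'c'), add 'cc' as idx 4
Step 5: w='a' (idx 1), next='c' -> output (1, 'c'), add 'ac' as idx 5
Step 6: w='a' (idx 1), end of input -> output (1, '')


Encoded: [(0, 'a'), (1, 'a'), (0, 'c'), (3, 'c'), (1, 'c'), (1, '')]


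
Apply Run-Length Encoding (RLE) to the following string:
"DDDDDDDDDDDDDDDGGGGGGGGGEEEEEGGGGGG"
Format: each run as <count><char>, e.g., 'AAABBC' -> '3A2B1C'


Scanning runs left to right:
  i=0: run of 'D' x 15 -> '15D'
  i=15: run of 'G' x 9 -> '9G'
  i=24: run of 'E' x 5 -> '5E'
  i=29: run of 'G' x 6 -> '6G'

RLE = 15D9G5E6G


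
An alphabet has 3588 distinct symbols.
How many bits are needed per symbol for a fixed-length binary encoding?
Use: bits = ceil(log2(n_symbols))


log2(3588) = 11.809
Bracket: 2^11 = 2048 < 3588 <= 2^12 = 4096
So ceil(log2(3588)) = 12

bits = ceil(log2(3588)) = ceil(11.809) = 12 bits


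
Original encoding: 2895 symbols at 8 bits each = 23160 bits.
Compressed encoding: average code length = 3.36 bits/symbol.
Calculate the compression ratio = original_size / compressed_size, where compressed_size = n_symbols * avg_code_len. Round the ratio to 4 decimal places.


original_size = n_symbols * orig_bits = 2895 * 8 = 23160 bits
compressed_size = n_symbols * avg_code_len = 2895 * 3.36 = 9727.2 bits
ratio = original_size / compressed_size = 23160 / 9727.2 = 2.381

Compression ratio = 2.381


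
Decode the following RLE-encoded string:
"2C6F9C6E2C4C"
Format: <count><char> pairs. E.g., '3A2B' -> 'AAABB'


Expanding each <count><char> pair:
  2C -> 'CC'
  6F -> 'FFFFFF'
  9C -> 'CCCCCCCCC'
  6E -> 'EEEEEE'
  2C -> 'CC'
  4C -> 'CCCC'

Decoded = CCFFFFFFCCCCCCCCCEEEEEECCCCCC


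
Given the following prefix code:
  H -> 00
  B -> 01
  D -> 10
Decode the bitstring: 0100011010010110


Decoding step by step:
Bits 01 -> B
Bits 00 -> H
Bits 01 -> B
Bits 10 -> D
Bits 10 -> D
Bits 01 -> B
Bits 01 -> B
Bits 10 -> D


Decoded message: BHBDDBBD


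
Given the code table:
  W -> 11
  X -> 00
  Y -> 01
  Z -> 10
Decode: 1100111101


Decoding:
11 -> W
00 -> X
11 -> W
11 -> W
01 -> Y


Result: WXWWY


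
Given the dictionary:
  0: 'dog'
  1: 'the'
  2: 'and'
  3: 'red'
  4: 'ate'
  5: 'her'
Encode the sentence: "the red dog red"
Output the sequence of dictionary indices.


Look up each word in the dictionary:
  'the' -> 1
  'red' -> 3
  'dog' -> 0
  'red' -> 3

Encoded: [1, 3, 0, 3]


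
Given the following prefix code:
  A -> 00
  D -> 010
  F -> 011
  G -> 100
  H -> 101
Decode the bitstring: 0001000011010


Decoding step by step:
Bits 00 -> A
Bits 010 -> D
Bits 00 -> A
Bits 011 -> F
Bits 010 -> D


Decoded message: ADAFD


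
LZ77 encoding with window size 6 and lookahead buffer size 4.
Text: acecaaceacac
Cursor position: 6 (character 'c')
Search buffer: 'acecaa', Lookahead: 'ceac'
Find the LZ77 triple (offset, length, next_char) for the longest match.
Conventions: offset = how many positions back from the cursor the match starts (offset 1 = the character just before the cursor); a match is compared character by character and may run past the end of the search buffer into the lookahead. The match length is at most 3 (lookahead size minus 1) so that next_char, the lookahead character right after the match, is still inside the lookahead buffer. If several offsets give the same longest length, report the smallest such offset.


Try each offset into the search buffer:
  offset=1 (pos 5, char 'a'): match length 0
  offset=2 (pos 4, char 'a'): match length 0
  offset=3 (pos 3, char 'c'): match length 1
  offset=4 (pos 2, char 'e'): match length 0
  offset=5 (pos 1, char 'c'): match length 2
  offset=6 (pos 0, char 'a'): match length 0
Longest match has length 2 at offset 5.
next_char = character at position 6 + 2 = 8 -> 'a'

Best match: offset=5, length=2 (matching 'ce' starting at position 1)
LZ77 triple: (5, 2, 'a')


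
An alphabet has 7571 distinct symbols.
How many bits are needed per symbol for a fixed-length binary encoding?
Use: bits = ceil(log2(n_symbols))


log2(7571) = 12.8863
Bracket: 2^12 = 4096 < 7571 <= 2^13 = 8192
So ceil(log2(7571)) = 13

bits = ceil(log2(7571)) = ceil(12.8863) = 13 bits


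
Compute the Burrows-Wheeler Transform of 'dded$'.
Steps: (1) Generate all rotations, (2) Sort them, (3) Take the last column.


Rotations (sorted):
  0: $dded -> last char: d
  1: d$dde -> last char: e
  2: dded$ -> last char: $
  3: ded$d -> last char: d
  4: ed$dd -> last char: d


BWT = de$dd


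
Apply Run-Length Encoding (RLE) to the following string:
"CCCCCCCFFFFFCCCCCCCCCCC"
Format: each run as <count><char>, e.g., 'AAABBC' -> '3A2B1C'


Scanning runs left to right:
  i=0: run of 'C' x 7 -> '7C'
  i=7: run of 'F' x 5 -> '5F'
  i=12: run of 'C' x 11 -> '11C'

RLE = 7C5F11C


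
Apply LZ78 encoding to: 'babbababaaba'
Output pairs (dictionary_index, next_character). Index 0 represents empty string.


LZ78 encoding steps:
Dictionary: {0: ''}
Step 1: w='' (idx 0), next='b' -> output (0, 'b'), add 'b' as idx 1
Step 2: w='' (idx 0), next='a' -> output (0, 'a'), add 'a' as idx 2
Step 3: w='b' (idx 1), next='b' -> output (1, 'b'), add 'bb' as idx 3
Step 4: w='a' (idx 2), next='b' -> output (2, 'b'), add 'ab' as idx 4
Step 5: w='ab' (idx 4), next='a' -> output (4, 'a'), add 'aba' as idx 5
Step 6: w='aba' (idx 5), end of input -> output (5, '')


Encoded: [(0, 'b'), (0, 'a'), (1, 'b'), (2, 'b'), (4, 'a'), (5, '')]


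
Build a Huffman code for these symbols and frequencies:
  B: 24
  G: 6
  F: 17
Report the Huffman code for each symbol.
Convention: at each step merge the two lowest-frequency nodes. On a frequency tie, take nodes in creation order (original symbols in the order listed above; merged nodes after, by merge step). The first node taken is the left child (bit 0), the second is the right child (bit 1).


Huffman tree construction:
Step 1: Merge G(6) + F(17) = 23
Step 2: Merge (G+F)(23) + B(24) = 47
Read each symbol's code off the tree from the root (left child = 0, right child = 1).

Codes:
  B: 1 (length 1)
  G: 00 (length 2)
  F: 01 (length 2)
Average code length: 70/47 = 1.4894 bits/symbol


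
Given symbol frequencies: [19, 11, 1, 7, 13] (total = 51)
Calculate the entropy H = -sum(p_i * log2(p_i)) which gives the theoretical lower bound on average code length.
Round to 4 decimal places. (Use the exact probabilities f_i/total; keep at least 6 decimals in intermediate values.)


Per-symbol terms -p_i * log2(p_i) with p_i = f_i/51:
  p = 19/51 = 0.372549: log2(p) = -1.424498, -p*log2(p) = 0.530695
  p = 11/51 = 0.215686: log2(p) = -2.212994, -p*log2(p) = 0.477312
  p = 1/51 = 0.019608: log2(p) = -5.672425, -p*log2(p) = 0.111224
  p = 7/51 = 0.137255: log2(p) = -2.865070, -p*log2(p) = 0.393245
  p = 13/51 = 0.254902: log2(p) = -1.971986, -p*log2(p) = 0.502663
H = 0.530695 + 0.477312 + 0.111224 + 0.393245 + 0.502663 = 2.015139

H = 2.0151 bits/symbol


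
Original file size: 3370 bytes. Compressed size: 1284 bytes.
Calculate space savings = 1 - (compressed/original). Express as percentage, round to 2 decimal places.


ratio = compressed/original = 1284/3370 = 0.381009
savings = 1 - ratio = 1 - 0.381009 = 0.618991
as a percentage: 0.618991 * 100 = 61.9%

Space savings = 1 - 1284/3370 = 61.9%


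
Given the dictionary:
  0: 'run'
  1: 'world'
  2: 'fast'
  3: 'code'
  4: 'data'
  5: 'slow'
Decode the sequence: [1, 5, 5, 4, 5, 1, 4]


Look up each index in the dictionary:
  1 -> 'world'
  5 -> 'slow'
  5 -> 'slow'
  4 -> 'data'
  5 -> 'slow'
  1 -> 'world'
  4 -> 'data'

Decoded: "world slow slow data slow world data"


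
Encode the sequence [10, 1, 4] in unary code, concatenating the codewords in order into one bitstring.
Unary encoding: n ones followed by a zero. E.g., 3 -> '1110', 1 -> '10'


Encode each number as n ones followed by a terminating 0:
  10 -> 11111111110 (11 bits)
  1 -> 10 (2 bits)
  4 -> 11110 (5 bits)
Total length = 11 + 2 + 5 = 18 bits.

Unary([10, 1, 4]) = 111111111101011110 (18 bits)


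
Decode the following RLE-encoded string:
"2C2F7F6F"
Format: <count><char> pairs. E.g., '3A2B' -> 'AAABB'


Expanding each <count><char> pair:
  2C -> 'CC'
  2F -> 'FF'
  7F -> 'FFFFFFF'
  6F -> 'FFFFFF'

Decoded = CCFFFFFFFFFFFFFFF


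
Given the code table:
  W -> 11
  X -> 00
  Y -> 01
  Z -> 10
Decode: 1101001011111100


Decoding:
11 -> W
01 -> Y
00 -> X
10 -> Z
11 -> W
11 -> W
11 -> W
00 -> X


Result: WYXZWWWX


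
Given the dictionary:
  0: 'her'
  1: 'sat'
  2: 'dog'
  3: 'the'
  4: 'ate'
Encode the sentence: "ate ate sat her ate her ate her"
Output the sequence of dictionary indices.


Look up each word in the dictionary:
  'ate' -> 4
  'ate' -> 4
  'sat' -> 1
  'her' -> 0
  'ate' -> 4
  'her' -> 0
  'ate' -> 4
  'her' -> 0

Encoded: [4, 4, 1, 0, 4, 0, 4, 0]


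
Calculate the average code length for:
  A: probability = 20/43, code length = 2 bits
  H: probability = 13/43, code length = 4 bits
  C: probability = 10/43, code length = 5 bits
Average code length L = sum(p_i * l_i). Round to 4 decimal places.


Weighted contributions p_i * l_i:
  A: (20/43) * 2 = 40/43
  H: (13/43) * 4 = 52/43
  C: (10/43) * 5 = 50/43
Sum = (40 + 52 + 50)/43 = 142/43

L = 142/43 = 3.3023 bits/symbol


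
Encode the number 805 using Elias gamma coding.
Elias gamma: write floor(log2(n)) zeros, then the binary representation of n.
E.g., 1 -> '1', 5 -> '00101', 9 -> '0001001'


num_bits = floor(log2(805)) + 1 = 10
leading_zeros = num_bits - 1 = 9
binary(805) = 1100100101

Elias gamma(805) = '000000000' + '1100100101' = 0000000001100100101 (19 bits)


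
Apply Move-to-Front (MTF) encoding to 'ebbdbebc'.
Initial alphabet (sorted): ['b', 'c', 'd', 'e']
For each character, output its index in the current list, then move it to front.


MTF encoding:
'e': index 3 in ['b', 'c', 'd', 'e'] -> ['e', 'b', 'c', 'd']
'b': index 1 in ['e', 'b', 'c', 'd'] -> ['b', 'e', 'c', 'd']
'b': index 0 in ['b', 'e', 'c', 'd'] -> ['b', 'e', 'c', 'd']
'd': index 3 in ['b', 'e', 'c', 'd'] -> ['d', 'b', 'e', 'c']
'b': index 1 in ['d', 'b', 'e', 'c'] -> ['b', 'd', 'e', 'c']
'e': index 2 in ['b', 'd', 'e', 'c'] -> ['e', 'b', 'd', 'c']
'b': index 1 in ['e', 'b', 'd', 'c'] -> ['b', 'e', 'd', 'c']
'c': index 3 in ['b', 'e', 'd', 'c'] -> ['c', 'b', 'e', 'd']


Output: [3, 1, 0, 3, 1, 2, 1, 3]


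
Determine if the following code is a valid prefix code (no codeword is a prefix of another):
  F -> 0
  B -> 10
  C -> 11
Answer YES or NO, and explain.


Checking each pair (does one codeword prefix another?):
  F='0' vs B='10': no prefix
  F='0' vs C='11': no prefix
  B='10' vs F='0': no prefix
  B='10' vs C='11': no prefix
  C='11' vs F='0': no prefix
  C='11' vs B='10': no prefix
No violation found over all pairs.

YES -- this is a valid prefix code. No codeword is a prefix of any other codeword.


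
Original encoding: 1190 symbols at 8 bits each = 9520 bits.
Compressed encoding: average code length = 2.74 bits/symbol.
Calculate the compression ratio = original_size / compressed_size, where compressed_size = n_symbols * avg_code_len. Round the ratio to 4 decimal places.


original_size = n_symbols * orig_bits = 1190 * 8 = 9520 bits
compressed_size = n_symbols * avg_code_len = 1190 * 2.74 = 3260.6 bits
ratio = original_size / compressed_size = 9520 / 3260.6 = 2.9197

Compression ratio = 2.9197


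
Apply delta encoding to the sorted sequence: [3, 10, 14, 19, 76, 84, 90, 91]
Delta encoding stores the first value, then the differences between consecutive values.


First value: 3
Deltas:
  10 - 3 = 7
  14 - 10 = 4
  19 - 14 = 5
  76 - 19 = 57
  84 - 76 = 8
  90 - 84 = 6
  91 - 90 = 1


Delta encoded: [3, 7, 4, 5, 57, 8, 6, 1]


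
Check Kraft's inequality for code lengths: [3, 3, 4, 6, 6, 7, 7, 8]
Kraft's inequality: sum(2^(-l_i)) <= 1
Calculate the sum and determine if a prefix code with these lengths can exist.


Sum = 2^(-3) + 2^(-3) + 2^(-4) + 2^(-6) + 2^(-6) + 2^(-7) + 2^(-7) + 2^(-8)
    = 0.125 + 0.125 + 0.0625 + 0.015625 + 0.015625 + 0.0078125 + 0.0078125 + 0.00390625
    = 93/256 = 0.36328125
Since 0.36328125 <= 1, Kraft's inequality IS satisfied.
A prefix code with these lengths CAN exist.

Kraft sum = 0.36328125. Satisfied.


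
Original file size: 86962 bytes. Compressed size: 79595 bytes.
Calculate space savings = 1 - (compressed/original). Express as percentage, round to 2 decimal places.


ratio = compressed/original = 79595/86962 = 0.915285
savings = 1 - ratio = 1 - 0.915285 = 0.084715
as a percentage: 0.084715 * 100 = 8.47%

Space savings = 1 - 79595/86962 = 8.47%


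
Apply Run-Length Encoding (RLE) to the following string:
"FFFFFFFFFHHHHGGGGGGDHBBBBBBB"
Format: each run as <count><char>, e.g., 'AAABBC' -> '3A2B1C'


Scanning runs left to right:
  i=0: run of 'F' x 9 -> '9F'
  i=9: run of 'H' x 4 -> '4H'
  i=13: run of 'G' x 6 -> '6G'
  i=19: run of 'D' x 1 -> '1D'
  i=20: run of 'H' x 1 -> '1H'
  i=21: run of 'B' x 7 -> '7B'

RLE = 9F4H6G1D1H7B


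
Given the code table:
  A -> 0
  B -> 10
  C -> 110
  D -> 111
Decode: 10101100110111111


Decoding:
10 -> B
10 -> B
110 -> C
0 -> A
110 -> C
111 -> D
111 -> D


Result: BBCACDD


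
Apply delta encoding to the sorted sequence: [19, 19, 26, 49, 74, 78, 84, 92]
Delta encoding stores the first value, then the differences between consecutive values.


First value: 19
Deltas:
  19 - 19 = 0
  26 - 19 = 7
  49 - 26 = 23
  74 - 49 = 25
  78 - 74 = 4
  84 - 78 = 6
  92 - 84 = 8


Delta encoded: [19, 0, 7, 23, 25, 4, 6, 8]


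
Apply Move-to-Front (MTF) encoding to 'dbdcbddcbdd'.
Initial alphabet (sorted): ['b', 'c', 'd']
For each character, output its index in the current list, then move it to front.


MTF encoding:
'd': index 2 in ['b', 'c', 'd'] -> ['d', 'b', 'c']
'b': index 1 in ['d', 'b', 'c'] -> ['b', 'd', 'c']
'd': index 1 in ['b', 'd', 'c'] -> ['d', 'b', 'c']
'c': index 2 in ['d', 'b', 'c'] -> ['c', 'd', 'b']
'b': index 2 in ['c', 'd', 'b'] -> ['b', 'c', 'd']
'd': index 2 in ['b', 'c', 'd'] -> ['d', 'b', 'c']
'd': index 0 in ['d', 'b', 'c'] -> ['d', 'b', 'c']
'c': index 2 in ['d', 'b', 'c'] -> ['c', 'd', 'b']
'b': index 2 in ['c', 'd', 'b'] -> ['b', 'c', 'd']
'd': index 2 in ['b', 'c', 'd'] -> ['d', 'b', 'c']
'd': index 0 in ['d', 'b', 'c'] -> ['d', 'b', 'c']


Output: [2, 1, 1, 2, 2, 2, 0, 2, 2, 2, 0]


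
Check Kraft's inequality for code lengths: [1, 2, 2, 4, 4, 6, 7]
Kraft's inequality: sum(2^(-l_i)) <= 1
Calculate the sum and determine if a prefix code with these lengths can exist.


Sum = 2^(-1) + 2^(-2) + 2^(-2) + 2^(-4) + 2^(-4) + 2^(-6) + 2^(-7)
    = 0.5 + 0.25 + 0.25 + 0.0625 + 0.0625 + 0.015625 + 0.0078125
    = 147/128 = 1.1484375
Since 1.1484375 > 1, Kraft's inequality is NOT satisfied.
A prefix code with these lengths CANNOT exist.

Kraft sum = 1.1484375. Not satisfied.


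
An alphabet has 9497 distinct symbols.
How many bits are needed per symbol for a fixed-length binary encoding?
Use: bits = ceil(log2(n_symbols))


log2(9497) = 13.2133
Bracket: 2^13 = 8192 < 9497 <= 2^14 = 16384
So ceil(log2(9497)) = 14

bits = ceil(log2(9497)) = ceil(13.2133) = 14 bits


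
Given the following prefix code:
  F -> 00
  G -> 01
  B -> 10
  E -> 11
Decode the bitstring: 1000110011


Decoding step by step:
Bits 10 -> B
Bits 00 -> F
Bits 11 -> E
Bits 00 -> F
Bits 11 -> E


Decoded message: BFEFE


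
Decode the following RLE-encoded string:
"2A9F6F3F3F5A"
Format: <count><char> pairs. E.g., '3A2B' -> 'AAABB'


Expanding each <count><char> pair:
  2A -> 'AA'
  9F -> 'FFFFFFFFF'
  6F -> 'FFFFFF'
  3F -> 'FFF'
  3F -> 'FFF'
  5A -> 'AAAAA'

Decoded = AAFFFFFFFFFFFFFFFFFFFFFAAAAA


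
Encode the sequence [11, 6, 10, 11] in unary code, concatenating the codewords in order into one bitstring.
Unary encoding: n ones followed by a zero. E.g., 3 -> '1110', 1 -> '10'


Encode each number as n ones followed by a terminating 0:
  11 -> 111111111110 (12 bits)
  6 -> 1111110 (7 bits)
  10 -> 11111111110 (11 bits)
  11 -> 111111111110 (12 bits)
Total length = 12 + 7 + 11 + 12 = 42 bits.

Unary([11, 6, 10, 11]) = 111111111110111111011111111110111111111110 (42 bits)


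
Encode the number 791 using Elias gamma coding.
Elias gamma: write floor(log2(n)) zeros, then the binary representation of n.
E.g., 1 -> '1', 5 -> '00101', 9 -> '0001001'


num_bits = floor(log2(791)) + 1 = 10
leading_zeros = num_bits - 1 = 9
binary(791) = 1100010111

Elias gamma(791) = '000000000' + '1100010111' = 0000000001100010111 (19 bits)


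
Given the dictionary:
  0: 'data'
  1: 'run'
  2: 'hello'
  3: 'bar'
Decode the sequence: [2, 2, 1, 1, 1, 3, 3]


Look up each index in the dictionary:
  2 -> 'hello'
  2 -> 'hello'
  1 -> 'run'
  1 -> 'run'
  1 -> 'run'
  3 -> 'bar'
  3 -> 'bar'

Decoded: "hello hello run run run bar bar"


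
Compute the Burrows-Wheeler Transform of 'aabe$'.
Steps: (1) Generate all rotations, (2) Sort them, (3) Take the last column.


Rotations (sorted):
  0: $aabe -> last char: e
  1: aabe$ -> last char: $
  2: abe$a -> last char: a
  3: be$aa -> last char: a
  4: e$aab -> last char: b


BWT = e$aab


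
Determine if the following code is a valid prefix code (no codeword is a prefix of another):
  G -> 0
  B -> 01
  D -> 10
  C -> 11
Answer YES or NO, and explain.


Checking each pair (does one codeword prefix another?):
  G='0' vs B='01': prefix -- VIOLATION

NO -- this is NOT a valid prefix code. G (0) is a prefix of B (01).


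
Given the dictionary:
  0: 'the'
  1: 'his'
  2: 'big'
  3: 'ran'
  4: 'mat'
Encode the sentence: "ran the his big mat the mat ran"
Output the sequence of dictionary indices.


Look up each word in the dictionary:
  'ran' -> 3
  'the' -> 0
  'his' -> 1
  'big' -> 2
  'mat' -> 4
  'the' -> 0
  'mat' -> 4
  'ran' -> 3

Encoded: [3, 0, 1, 2, 4, 0, 4, 3]


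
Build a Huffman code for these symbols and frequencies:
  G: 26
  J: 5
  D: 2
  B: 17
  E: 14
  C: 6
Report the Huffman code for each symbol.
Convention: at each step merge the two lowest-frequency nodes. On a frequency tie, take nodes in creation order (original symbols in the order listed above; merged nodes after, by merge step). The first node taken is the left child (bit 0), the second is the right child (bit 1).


Huffman tree construction:
Step 1: Merge D(2) + J(5) = 7
Step 2: Merge C(6) + (D+J)(7) = 13
Step 3: Merge (C+(D+J))(13) + E(14) = 27
Step 4: Merge B(17) + G(26) = 43
Step 5: Merge ((C+(D+J))+E)(27) + (B+G)(43) = 70
Read each symbol's code off the tree from the root (left child = 0, right child = 1).

Codes:
  G: 11 (length 2)
  J: 0011 (length 4)
  D: 0010 (length 4)
  B: 10 (length 2)
  E: 01 (length 2)
  C: 000 (length 3)
Average code length: 160/70 = 2.2857 bits/symbol


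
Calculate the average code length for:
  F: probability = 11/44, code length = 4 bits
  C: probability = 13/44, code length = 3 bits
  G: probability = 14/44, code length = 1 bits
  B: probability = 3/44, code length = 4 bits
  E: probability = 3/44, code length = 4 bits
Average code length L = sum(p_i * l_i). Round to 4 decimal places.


Weighted contributions p_i * l_i:
  F: (11/44) * 4 = 44/44
  C: (13/44) * 3 = 39/44
  G: (14/44) * 1 = 14/44
  B: (3/44) * 4 = 12/44
  E: (3/44) * 4 = 12/44
Sum = (44 + 39 + 14 + 12 + 12)/44 = 121/44

L = 121/44 = 2.7500 bits/symbol


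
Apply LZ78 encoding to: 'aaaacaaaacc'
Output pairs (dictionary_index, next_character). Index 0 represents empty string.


LZ78 encoding steps:
Dictionary: {0: ''}
Step 1: w='' (idx 0), next='a' -> output (0, 'a'), add 'a' as idx 1
Step 2: w='a' (idx 1), next='a' -> output (1, 'a'), add 'aa' as idx 2
Step 3: w='a' (idx 1), next='c' -> output (1, 'c'), add 'ac' as idx 3
Step 4: w='aa' (idx 2), next='a' -> output (2, 'a'), add 'aaa' as idx 4
Step 5: w='ac' (idx 3), next='c' -> output (3, 'c'), add 'acc' as idx 5


Encoded: [(0, 'a'), (1, 'a'), (1, 'c'), (2, 'a'), (3, 'c')]


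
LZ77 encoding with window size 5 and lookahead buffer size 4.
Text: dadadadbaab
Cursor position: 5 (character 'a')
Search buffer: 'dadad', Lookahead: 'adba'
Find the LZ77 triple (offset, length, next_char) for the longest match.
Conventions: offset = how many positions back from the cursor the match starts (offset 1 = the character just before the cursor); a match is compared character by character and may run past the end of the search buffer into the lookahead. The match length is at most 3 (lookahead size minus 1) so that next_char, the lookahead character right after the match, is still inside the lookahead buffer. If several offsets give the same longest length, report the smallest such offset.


Try each offset into the search buffer:
  offset=1 (pos 4, char 'd'): match length 0
  offset=2 (pos 3, char 'a'): match length 2
  offset=3 (pos 2, char 'd'): match length 0
  offset=4 (pos 1, char 'a'): match length 2
  offset=5 (pos 0, char 'd'): match length 0
Longest match has length 2, found at offsets 2, 4; take the smallest, offset 2.
next_char = character at position 5 + 2 = 7 -> 'b'

Best match: offset=2, length=2 (matching 'ad' starting at position 3)
LZ77 triple: (2, 2, 'b')


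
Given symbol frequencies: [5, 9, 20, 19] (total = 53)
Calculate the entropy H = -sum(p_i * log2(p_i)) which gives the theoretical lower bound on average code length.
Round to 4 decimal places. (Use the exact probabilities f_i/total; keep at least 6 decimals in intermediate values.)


Per-symbol terms -p_i * log2(p_i) with p_i = f_i/53:
  p = 5/53 = 0.094340: log2(p) = -3.405992, -p*log2(p) = 0.321320
  p = 9/53 = 0.169811: log2(p) = -2.557995, -p*log2(p) = 0.434377
  p = 20/53 = 0.377358: log2(p) = -1.405992, -p*log2(p) = 0.530563
  p = 19/53 = 0.358491: log2(p) = -1.479993, -p*log2(p) = 0.530564
H = 0.321320 + 0.434377 + 0.530563 + 0.530564 = 1.816824

H = 1.8168 bits/symbol


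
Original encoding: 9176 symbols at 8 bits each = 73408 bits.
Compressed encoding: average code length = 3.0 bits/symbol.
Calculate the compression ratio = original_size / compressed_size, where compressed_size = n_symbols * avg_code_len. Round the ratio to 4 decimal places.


original_size = n_symbols * orig_bits = 9176 * 8 = 73408 bits
compressed_size = n_symbols * avg_code_len = 9176 * 3.0 = 27528.0 bits
ratio = original_size / compressed_size = 73408 / 27528.0 = 2.6667

Compression ratio = 2.6667


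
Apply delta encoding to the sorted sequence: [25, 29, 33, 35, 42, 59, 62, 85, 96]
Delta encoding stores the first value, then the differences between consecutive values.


First value: 25
Deltas:
  29 - 25 = 4
  33 - 29 = 4
  35 - 33 = 2
  42 - 35 = 7
  59 - 42 = 17
  62 - 59 = 3
  85 - 62 = 23
  96 - 85 = 11


Delta encoded: [25, 4, 4, 2, 7, 17, 3, 23, 11]


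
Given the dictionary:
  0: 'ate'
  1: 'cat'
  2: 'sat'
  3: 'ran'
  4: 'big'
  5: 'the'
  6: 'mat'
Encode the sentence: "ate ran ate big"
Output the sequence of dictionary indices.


Look up each word in the dictionary:
  'ate' -> 0
  'ran' -> 3
  'ate' -> 0
  'big' -> 4

Encoded: [0, 3, 0, 4]


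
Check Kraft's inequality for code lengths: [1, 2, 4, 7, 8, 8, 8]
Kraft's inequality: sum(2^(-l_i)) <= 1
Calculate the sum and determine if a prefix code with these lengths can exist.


Sum = 2^(-1) + 2^(-2) + 2^(-4) + 2^(-7) + 2^(-8) + 2^(-8) + 2^(-8)
    = 0.5 + 0.25 + 0.0625 + 0.0078125 + 0.00390625 + 0.00390625 + 0.00390625
    = 213/256 = 0.83203125
Since 0.83203125 <= 1, Kraft's inequality IS satisfied.
A prefix code with these lengths CAN exist.

Kraft sum = 0.83203125. Satisfied.


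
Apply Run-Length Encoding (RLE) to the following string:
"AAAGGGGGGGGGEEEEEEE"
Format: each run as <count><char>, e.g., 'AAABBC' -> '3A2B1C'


Scanning runs left to right:
  i=0: run of 'A' x 3 -> '3A'
  i=3: run of 'G' x 9 -> '9G'
  i=12: run of 'E' x 7 -> '7E'

RLE = 3A9G7E


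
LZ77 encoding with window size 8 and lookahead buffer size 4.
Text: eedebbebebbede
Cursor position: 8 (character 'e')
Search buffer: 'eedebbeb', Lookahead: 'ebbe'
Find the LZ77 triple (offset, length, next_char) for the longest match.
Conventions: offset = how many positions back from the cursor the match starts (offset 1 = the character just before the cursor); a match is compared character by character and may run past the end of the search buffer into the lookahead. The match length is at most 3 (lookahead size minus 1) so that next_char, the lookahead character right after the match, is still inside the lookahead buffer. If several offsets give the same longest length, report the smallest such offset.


Try each offset into the search buffer:
  offset=1 (pos 7, char 'b'): match length 0
  offset=2 (pos 6, char 'e'): match length 2
  offset=3 (pos 5, char 'b'): match length 0
  offset=4 (pos 4, char 'b'): match length 0
  offset=5 (pos 3, char 'e'): match length 3
  offset=6 (pos 2, char 'd'): match length 0
  offset=7 (pos 1, char 'e'): match length 1
  offset=8 (pos 0, char 'e'): match length 1
Longest match has length 3 at offset 5.
next_char = character at position 8 + 3 = 11 -> 'e'

Best match: offset=5, length=3 (matching 'ebb' starting at position 3)
LZ77 triple: (5, 3, 'e')


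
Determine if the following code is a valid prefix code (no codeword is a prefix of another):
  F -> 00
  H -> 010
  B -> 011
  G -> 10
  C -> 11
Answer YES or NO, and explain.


Checking each pair (does one codeword prefix another?):
  F='00' vs H='010': no prefix
  F='00' vs B='011': no prefix
  F='00' vs G='10': no prefix
  F='00' vs C='11': no prefix
  H='010' vs F='00': no prefix
  H='010' vs B='011': no prefix
  H='010' vs G='10': no prefix
  H='010' vs C='11': no prefix
  B='011' vs F='00': no prefix
  B='011' vs H='010': no prefix
  B='011' vs G='10': no prefix
  B='011' vs C='11': no prefix
  G='10' vs F='00': no prefix
  G='10' vs H='010': no prefix
  G='10' vs B='011': no prefix
  G='10' vs C='11': no prefix
  C='11' vs F='00': no prefix
  C='11' vs H='010': no prefix
  C='11' vs B='011': no prefix
  C='11' vs G='10': no prefix
No violation found over all pairs.

YES -- this is a valid prefix code. No codeword is a prefix of any other codeword.


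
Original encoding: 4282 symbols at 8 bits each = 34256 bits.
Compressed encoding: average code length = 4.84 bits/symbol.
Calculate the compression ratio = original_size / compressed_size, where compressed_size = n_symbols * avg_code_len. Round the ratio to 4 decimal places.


original_size = n_symbols * orig_bits = 4282 * 8 = 34256 bits
compressed_size = n_symbols * avg_code_len = 4282 * 4.84 = 20724.88 bits
ratio = original_size / compressed_size = 34256 / 20724.88 = 1.6529

Compression ratio = 1.6529


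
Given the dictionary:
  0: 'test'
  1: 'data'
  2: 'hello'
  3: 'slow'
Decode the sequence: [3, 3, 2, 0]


Look up each index in the dictionary:
  3 -> 'slow'
  3 -> 'slow'
  2 -> 'hello'
  0 -> 'test'

Decoded: "slow slow hello test"


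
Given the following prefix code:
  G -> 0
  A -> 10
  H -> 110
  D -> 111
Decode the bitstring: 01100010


Decoding step by step:
Bits 0 -> G
Bits 110 -> H
Bits 0 -> G
Bits 0 -> G
Bits 10 -> A


Decoded message: GHGGA


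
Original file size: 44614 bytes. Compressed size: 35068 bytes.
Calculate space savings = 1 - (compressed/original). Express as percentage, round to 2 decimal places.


ratio = compressed/original = 35068/44614 = 0.786031
savings = 1 - ratio = 1 - 0.786031 = 0.213969
as a percentage: 0.213969 * 100 = 21.4%

Space savings = 1 - 35068/44614 = 21.4%


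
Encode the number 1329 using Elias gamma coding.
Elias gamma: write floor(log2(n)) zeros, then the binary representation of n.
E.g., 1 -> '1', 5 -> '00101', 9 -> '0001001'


num_bits = floor(log2(1329)) + 1 = 11
leading_zeros = num_bits - 1 = 10
binary(1329) = 10100110001

Elias gamma(1329) = '0000000000' + '10100110001' = 000000000010100110001 (21 bits)


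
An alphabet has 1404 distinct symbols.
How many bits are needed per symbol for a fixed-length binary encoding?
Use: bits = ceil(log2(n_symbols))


log2(1404) = 10.4553
Bracket: 2^10 = 1024 < 1404 <= 2^11 = 2048
So ceil(log2(1404)) = 11

bits = ceil(log2(1404)) = ceil(10.4553) = 11 bits


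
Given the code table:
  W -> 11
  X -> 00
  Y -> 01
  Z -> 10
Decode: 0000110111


Decoding:
00 -> X
00 -> X
11 -> W
01 -> Y
11 -> W


Result: XXWYW


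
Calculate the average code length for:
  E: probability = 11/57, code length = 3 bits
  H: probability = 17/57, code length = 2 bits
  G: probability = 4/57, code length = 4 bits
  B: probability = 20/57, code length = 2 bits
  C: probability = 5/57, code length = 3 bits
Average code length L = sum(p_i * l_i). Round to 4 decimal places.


Weighted contributions p_i * l_i:
  E: (11/57) * 3 = 33/57
  H: (17/57) * 2 = 34/57
  G: (4/57) * 4 = 16/57
  B: (20/57) * 2 = 40/57
  C: (5/57) * 3 = 15/57
Sum = (33 + 34 + 16 + 40 + 15)/57 = 138/57

L = 138/57 = 2.4211 bits/symbol


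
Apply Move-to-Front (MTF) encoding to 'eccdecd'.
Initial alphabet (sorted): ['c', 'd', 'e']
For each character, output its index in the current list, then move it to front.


MTF encoding:
'e': index 2 in ['c', 'd', 'e'] -> ['e', 'c', 'd']
'c': index 1 in ['e', 'c', 'd'] -> ['c', 'e', 'd']
'c': index 0 in ['c', 'e', 'd'] -> ['c', 'e', 'd']
'd': index 2 in ['c', 'e', 'd'] -> ['d', 'c', 'e']
'e': index 2 in ['d', 'c', 'e'] -> ['e', 'd', 'c']
'c': index 2 in ['e', 'd', 'c'] -> ['c', 'e', 'd']
'd': index 2 in ['c', 'e', 'd'] -> ['d', 'c', 'e']


Output: [2, 1, 0, 2, 2, 2, 2]


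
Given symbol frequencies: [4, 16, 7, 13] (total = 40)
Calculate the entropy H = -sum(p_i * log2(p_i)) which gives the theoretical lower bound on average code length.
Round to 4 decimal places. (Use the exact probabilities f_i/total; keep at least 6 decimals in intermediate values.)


Per-symbol terms -p_i * log2(p_i) with p_i = f_i/40:
  p = 4/40 = 0.100000: log2(p) = -3.321928, -p*log2(p) = 0.332193
  p = 16/40 = 0.400000: log2(p) = -1.321928, -p*log2(p) = 0.528771
  p = 7/40 = 0.175000: log2(p) = -2.514573, -p*log2(p) = 0.440050
  p = 13/40 = 0.325000: log2(p) = -1.621488, -p*log2(p) = 0.526984
H = 0.332193 + 0.528771 + 0.440050 + 0.526984 = 1.827998

H = 1.828 bits/symbol


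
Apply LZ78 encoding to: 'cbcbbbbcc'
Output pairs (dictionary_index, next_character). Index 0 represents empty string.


LZ78 encoding steps:
Dictionary: {0: ''}
Step 1: w='' (idx 0), next='c' -> output (0, 'c'), add 'c' as idx 1
Step 2: w='' (idx 0), next='b' -> output (0, 'b'), add 'b' as idx 2
Step 3: w='c' (idx 1), next='b' -> output (1, 'b'), add 'cb' as idx 3
Step 4: w='b' (idx 2), next='b' -> output (2, 'b'), add 'bb' as idx 4
Step 5: w='b' (idx 2), next='c' -> output (2, 'c'), add 'bc' as idx 5
Step 6: w='c' (idx 1), end of input -> output (1, '')


Encoded: [(0, 'c'), (0, 'b'), (1, 'b'), (2, 'b'), (2, 'c'), (1, '')]


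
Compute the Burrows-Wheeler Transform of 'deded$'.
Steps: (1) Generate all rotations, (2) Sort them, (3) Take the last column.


Rotations (sorted):
  0: $deded -> last char: d
  1: d$dede -> last char: e
  2: ded$de -> last char: e
  3: deded$ -> last char: $
  4: ed$ded -> last char: d
  5: eded$d -> last char: d


BWT = dee$dd


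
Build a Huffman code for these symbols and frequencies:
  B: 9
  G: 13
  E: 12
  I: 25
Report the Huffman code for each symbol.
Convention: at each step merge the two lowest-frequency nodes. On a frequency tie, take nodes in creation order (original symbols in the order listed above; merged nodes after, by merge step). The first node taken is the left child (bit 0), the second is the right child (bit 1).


Huffman tree construction:
Step 1: Merge B(9) + E(12) = 21
Step 2: Merge G(13) + (B+E)(21) = 34
Step 3: Merge I(25) + (G+(B+E))(34) = 59
Read each symbol's code off the tree from the root (left child = 0, right child = 1).

Codes:
  B: 110 (length 3)
  G: 10 (length 2)
  E: 111 (length 3)
  I: 0 (length 1)
Average code length: 114/59 = 1.9322 bits/symbol


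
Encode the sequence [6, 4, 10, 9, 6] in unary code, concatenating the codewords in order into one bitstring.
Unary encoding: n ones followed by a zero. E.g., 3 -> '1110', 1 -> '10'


Encode each number as n ones followed by a terminating 0:
  6 -> 1111110 (7 bits)
  4 -> 11110 (5 bits)
  10 -> 11111111110 (11 bits)
  9 -> 1111111110 (10 bits)
  6 -> 1111110 (7 bits)
Total length = 7 + 5 + 11 + 10 + 7 = 40 bits.

Unary([6, 4, 10, 9, 6]) = 1111110111101111111111011111111101111110 (40 bits)


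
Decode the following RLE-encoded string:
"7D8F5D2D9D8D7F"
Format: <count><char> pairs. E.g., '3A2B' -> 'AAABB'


Expanding each <count><char> pair:
  7D -> 'DDDDDDD'
  8F -> 'FFFFFFFF'
  5D -> 'DDDDD'
  2D -> 'DD'
  9D -> 'DDDDDDDDD'
  8D -> 'DDDDDDDD'
  7F -> 'FFFFFFF'

Decoded = DDDDDDDFFFFFFFFDDDDDDDDDDDDDDDDDDDDDDDDFFFFFFF


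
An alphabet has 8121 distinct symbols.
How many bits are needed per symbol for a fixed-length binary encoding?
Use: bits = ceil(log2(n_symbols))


log2(8121) = 12.9874
Bracket: 2^12 = 4096 < 8121 <= 2^13 = 8192
So ceil(log2(8121)) = 13

bits = ceil(log2(8121)) = ceil(12.9874) = 13 bits


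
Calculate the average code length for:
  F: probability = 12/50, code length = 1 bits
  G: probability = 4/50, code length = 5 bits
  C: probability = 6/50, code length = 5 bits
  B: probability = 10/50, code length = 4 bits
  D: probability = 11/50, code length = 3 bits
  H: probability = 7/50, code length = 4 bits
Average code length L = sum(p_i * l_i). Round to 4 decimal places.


Weighted contributions p_i * l_i:
  F: (12/50) * 1 = 12/50
  G: (4/50) * 5 = 20/50
  C: (6/50) * 5 = 30/50
  B: (10/50) * 4 = 40/50
  D: (11/50) * 3 = 33/50
  H: (7/50) * 4 = 28/50
Sum = (12 + 20 + 30 + 40 + 33 + 28)/50 = 163/50

L = 163/50 = 3.2600 bits/symbol


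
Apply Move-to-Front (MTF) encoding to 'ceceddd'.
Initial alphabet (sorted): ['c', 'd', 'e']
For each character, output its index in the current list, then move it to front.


MTF encoding:
'c': index 0 in ['c', 'd', 'e'] -> ['c', 'd', 'e']
'e': index 2 in ['c', 'd', 'e'] -> ['e', 'c', 'd']
'c': index 1 in ['e', 'c', 'd'] -> ['c', 'e', 'd']
'e': index 1 in ['c', 'e', 'd'] -> ['e', 'c', 'd']
'd': index 2 in ['e', 'c', 'd'] -> ['d', 'e', 'c']
'd': index 0 in ['d', 'e', 'c'] -> ['d', 'e', 'c']
'd': index 0 in ['d', 'e', 'c'] -> ['d', 'e', 'c']


Output: [0, 2, 1, 1, 2, 0, 0]


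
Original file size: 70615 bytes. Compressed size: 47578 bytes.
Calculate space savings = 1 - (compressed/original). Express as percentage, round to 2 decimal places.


ratio = compressed/original = 47578/70615 = 0.673766
savings = 1 - ratio = 1 - 0.673766 = 0.326234
as a percentage: 0.326234 * 100 = 32.62%

Space savings = 1 - 47578/70615 = 32.62%


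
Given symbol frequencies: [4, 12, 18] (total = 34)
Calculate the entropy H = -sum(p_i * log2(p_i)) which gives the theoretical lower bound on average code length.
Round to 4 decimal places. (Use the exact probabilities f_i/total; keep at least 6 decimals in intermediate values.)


Per-symbol terms -p_i * log2(p_i) with p_i = f_i/34:
  p = 4/34 = 0.117647: log2(p) = -3.087463, -p*log2(p) = 0.363231
  p = 12/34 = 0.352941: log2(p) = -1.502500, -p*log2(p) = 0.530294
  p = 18/34 = 0.529412: log2(p) = -0.917538, -p*log2(p) = 0.485755
H = 0.363231 + 0.530294 + 0.485755 = 1.379280

H = 1.3793 bits/symbol


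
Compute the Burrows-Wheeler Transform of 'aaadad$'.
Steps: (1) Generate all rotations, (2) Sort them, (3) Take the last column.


Rotations (sorted):
  0: $aaadad -> last char: d
  1: aaadad$ -> last char: $
  2: aadad$a -> last char: a
  3: ad$aaad -> last char: d
  4: adad$aa -> last char: a
  5: d$aaada -> last char: a
  6: dad$aaa -> last char: a


BWT = d$adaaa
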